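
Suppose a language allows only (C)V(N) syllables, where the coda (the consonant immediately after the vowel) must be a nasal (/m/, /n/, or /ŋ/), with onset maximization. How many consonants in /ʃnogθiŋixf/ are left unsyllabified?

4

Under (C)V(N), the unsyllabifiable consonants are /ʃ/, /g/, /x/, /f/ (only a nasal (/m/, /n/, or /ŋ/) is licensed in coda position; onsets are limited to one consonant).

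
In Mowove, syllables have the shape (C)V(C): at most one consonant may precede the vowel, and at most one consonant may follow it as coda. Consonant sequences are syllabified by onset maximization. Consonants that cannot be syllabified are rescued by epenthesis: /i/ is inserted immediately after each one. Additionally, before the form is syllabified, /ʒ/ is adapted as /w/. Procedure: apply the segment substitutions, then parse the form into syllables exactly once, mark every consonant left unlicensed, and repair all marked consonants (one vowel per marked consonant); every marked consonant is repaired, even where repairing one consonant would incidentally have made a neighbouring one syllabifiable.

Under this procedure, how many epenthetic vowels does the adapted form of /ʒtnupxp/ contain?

After substitution the input is /wtnupxp/.
The unsyllabifiable consonants are /w/, /t/, /x/, /p/; each receives one epenthetic vowel.

4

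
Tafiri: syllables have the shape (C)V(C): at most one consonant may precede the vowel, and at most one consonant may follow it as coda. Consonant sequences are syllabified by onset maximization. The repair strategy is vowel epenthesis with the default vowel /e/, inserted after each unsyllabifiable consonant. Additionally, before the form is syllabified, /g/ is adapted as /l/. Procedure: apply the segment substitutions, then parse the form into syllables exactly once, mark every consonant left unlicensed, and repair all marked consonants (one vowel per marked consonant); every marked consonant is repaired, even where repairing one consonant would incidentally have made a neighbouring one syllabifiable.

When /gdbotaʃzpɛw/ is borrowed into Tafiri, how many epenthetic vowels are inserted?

After substitution the input is /ldbotaʃzpɛw/.
The unsyllabifiable consonants are /l/, /d/, /z/; each receives one epenthetic vowel.

3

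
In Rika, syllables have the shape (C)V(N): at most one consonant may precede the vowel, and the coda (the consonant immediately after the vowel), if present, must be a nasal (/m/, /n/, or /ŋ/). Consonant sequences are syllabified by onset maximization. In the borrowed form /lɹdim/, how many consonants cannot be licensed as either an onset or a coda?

2

Syllabifying with onset maximization leaves /l/, /ɹ/ stranded (only a nasal (/m/, /n/, or /ŋ/) is licensed in coda position; onsets are limited to one consonant).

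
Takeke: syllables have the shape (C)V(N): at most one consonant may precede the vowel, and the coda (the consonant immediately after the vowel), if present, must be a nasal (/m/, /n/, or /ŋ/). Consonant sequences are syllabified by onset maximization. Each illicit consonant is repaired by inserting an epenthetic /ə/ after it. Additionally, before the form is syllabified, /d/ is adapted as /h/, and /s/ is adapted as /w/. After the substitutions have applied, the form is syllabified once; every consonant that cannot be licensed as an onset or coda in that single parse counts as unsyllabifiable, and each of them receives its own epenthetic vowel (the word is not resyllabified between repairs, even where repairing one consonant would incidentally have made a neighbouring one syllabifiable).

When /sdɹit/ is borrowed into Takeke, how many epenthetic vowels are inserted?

After substitution the input is /whɹit/.
The unsyllabifiable consonants are /w/, /h/, /t/; each receives one epenthetic vowel.

3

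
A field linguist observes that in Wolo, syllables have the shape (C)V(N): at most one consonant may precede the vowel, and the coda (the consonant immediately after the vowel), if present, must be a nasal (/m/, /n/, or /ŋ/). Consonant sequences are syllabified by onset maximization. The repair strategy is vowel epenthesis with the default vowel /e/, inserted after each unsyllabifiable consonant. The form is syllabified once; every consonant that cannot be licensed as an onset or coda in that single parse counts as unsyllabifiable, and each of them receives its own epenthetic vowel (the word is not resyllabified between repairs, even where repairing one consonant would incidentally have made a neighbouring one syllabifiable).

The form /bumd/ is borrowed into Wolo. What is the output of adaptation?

bumde

The consonants /d/ cannot be parsed into a legal (C)V(N) syllable (only a nasal (/m/, /n/, or /ŋ/) is licensed in coda position; onsets are limited to one consonant).
Each unlicensed consonant becomes the onset of a new syllable: /d/ → /de/.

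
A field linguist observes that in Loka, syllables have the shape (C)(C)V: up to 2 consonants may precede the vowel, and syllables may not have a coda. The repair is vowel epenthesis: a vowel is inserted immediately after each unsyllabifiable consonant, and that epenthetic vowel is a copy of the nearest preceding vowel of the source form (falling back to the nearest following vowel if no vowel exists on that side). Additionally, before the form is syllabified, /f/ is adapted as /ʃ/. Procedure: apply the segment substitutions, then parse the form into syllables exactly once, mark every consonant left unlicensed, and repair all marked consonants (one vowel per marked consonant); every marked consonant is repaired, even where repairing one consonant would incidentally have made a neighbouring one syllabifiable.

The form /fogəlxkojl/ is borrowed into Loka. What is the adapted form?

Substitution: /f/ → /ʃ/, giving /ʃogəlxkojl/.
The consonants /l/, /j/, /l/ cannot be parsed into a legal (C)(C)V syllable (no codas are permitted; onsets may contain at most 2 consonants).
Each unlicensed consonant becomes the onset of a new syllable: /l/ → /lə/, /j/ → /jo/, /l/ → /lo/.

ʃogələxkojolo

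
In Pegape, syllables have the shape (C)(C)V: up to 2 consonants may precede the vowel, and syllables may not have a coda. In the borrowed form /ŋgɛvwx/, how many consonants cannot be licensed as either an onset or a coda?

The consonants /v/, /w/, /x/ cannot be parsed into a legal (C)(C)V syllable (no codas are permitted; onsets may contain at most 2 consonants).

3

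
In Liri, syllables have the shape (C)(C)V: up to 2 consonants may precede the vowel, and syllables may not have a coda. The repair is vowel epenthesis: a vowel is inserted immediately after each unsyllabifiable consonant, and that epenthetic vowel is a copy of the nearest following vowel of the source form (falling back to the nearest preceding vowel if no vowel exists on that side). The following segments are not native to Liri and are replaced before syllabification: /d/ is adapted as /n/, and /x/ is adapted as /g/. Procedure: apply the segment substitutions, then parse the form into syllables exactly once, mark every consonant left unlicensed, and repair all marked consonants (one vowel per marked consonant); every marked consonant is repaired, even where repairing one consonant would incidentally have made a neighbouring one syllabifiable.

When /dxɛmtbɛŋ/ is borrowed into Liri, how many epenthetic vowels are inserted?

2

After substitution the input is /ngɛmtbɛŋ/.
The unsyllabifiable consonants are /m/, /ŋ/; each receives one epenthetic vowel.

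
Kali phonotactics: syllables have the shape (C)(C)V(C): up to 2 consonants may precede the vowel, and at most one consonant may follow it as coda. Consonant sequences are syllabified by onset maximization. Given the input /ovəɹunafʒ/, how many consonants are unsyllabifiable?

Syllabifying with onset maximization leaves /ʒ/ stranded (at most one coda consonant is licensed; onsets may contain at most 2 consonants).

1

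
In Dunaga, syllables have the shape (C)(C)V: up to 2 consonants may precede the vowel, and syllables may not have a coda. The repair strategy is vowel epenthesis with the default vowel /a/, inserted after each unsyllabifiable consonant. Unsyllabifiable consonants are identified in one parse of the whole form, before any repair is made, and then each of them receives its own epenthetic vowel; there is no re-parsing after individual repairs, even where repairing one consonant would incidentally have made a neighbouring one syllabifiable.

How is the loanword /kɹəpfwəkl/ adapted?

kɹəpafwəkala

Syllabifying with onset maximization leaves /p/, /k/, /l/ stranded (no codas are permitted; onsets may contain at most 2 consonants).
Each unlicensed consonant becomes the onset of a new syllable: /p/ → /pa/, /k/ → /ka/, /l/ → /la/.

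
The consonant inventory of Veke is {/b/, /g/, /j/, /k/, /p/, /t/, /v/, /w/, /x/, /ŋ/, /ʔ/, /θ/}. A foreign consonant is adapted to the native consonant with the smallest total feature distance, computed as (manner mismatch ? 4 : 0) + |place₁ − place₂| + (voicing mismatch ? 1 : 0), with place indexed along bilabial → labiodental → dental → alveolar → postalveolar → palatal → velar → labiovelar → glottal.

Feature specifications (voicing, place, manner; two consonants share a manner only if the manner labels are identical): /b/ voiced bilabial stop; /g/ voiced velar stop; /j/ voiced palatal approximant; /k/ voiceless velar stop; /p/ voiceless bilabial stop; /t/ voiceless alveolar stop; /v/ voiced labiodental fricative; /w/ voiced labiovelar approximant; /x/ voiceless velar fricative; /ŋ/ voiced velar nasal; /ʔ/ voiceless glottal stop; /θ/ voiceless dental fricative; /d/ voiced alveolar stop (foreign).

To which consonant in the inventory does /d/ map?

/t/ is closest: same manner (stop), place distance 0 (alveolar→alveolar), voicing differs (+1); total 1. Next closest is /b/ at distance 3.

t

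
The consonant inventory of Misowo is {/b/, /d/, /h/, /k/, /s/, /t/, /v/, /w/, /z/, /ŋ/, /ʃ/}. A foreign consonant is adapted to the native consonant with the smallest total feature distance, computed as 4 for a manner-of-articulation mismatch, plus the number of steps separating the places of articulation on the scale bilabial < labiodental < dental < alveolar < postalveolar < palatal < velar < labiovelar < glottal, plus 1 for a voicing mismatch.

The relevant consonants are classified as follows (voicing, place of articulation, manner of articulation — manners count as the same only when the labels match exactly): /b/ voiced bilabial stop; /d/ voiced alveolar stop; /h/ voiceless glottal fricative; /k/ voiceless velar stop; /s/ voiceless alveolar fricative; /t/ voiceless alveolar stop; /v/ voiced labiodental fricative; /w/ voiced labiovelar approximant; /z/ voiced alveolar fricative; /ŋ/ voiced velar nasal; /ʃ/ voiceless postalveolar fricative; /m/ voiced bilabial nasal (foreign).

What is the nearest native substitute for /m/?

b

/b/ is closest: manner differs (nasal→stop, +4), place distance 0 (bilabial→bilabial), same voicing; total 4. Next closest is /v/ at distance 5.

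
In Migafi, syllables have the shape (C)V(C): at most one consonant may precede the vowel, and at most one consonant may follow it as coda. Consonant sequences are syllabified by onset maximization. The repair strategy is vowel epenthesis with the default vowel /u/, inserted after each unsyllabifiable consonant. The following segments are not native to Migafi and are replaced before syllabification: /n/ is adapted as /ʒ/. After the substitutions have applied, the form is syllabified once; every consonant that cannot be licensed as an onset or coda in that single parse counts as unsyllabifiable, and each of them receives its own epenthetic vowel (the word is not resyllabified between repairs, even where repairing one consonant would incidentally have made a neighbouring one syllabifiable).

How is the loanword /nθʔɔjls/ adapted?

ʒuθuʔɔjlusu

Substitution: /n/ → /ʒ/, giving /ʒθʔɔjls/.
Syllabifying with onset maximization leaves /ʒ/, /θ/, /l/, /s/ stranded (at most one coda consonant is licensed; onsets are limited to one consonant).
Inserting the epenthetic vowel yields /ʒ/ → /ʒu/, /θ/ → /θu/, /l/ → /lu/, /s/ → /su/.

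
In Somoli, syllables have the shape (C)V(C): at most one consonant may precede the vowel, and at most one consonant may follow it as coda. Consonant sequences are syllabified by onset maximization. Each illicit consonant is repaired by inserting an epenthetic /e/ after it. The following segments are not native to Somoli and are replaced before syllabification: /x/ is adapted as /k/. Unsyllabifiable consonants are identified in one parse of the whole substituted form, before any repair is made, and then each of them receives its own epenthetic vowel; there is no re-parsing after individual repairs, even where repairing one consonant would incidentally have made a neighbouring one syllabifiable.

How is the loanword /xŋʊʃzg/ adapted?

keŋʊʃzege

Substitution: /x/ → /k/, giving /kŋʊʃzg/.
The consonants /k/, /z/, /g/ cannot be parsed into a legal (C)V(C) syllable (at most one coda consonant is licensed; onsets are limited to one consonant).
Epenthesis after each stranded consonant: /k/ → /ke/, /z/ → /ze/, /g/ → /ge/.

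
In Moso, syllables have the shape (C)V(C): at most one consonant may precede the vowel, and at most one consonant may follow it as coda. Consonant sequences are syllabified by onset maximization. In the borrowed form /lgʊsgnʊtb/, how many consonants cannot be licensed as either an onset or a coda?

Under (C)V(C), the unsyllabifiable consonants are /l/, /g/, /b/ (at most one coda consonant is licensed; onsets are limited to one consonant).

3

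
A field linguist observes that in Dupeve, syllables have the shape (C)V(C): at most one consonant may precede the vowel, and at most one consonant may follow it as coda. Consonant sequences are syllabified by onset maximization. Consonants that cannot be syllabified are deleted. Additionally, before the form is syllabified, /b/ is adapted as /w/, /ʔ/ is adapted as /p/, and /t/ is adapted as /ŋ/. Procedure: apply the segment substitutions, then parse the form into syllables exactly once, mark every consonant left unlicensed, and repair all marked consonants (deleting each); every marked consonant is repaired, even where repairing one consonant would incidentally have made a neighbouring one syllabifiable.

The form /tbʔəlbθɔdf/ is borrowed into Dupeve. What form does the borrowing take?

Substitution: /t/ → /ŋ/, /b/ → /w/, /ʔ/ → /p/, giving /ŋwpəlwθɔdf/.
The consonants /ŋ/, /w/, /w/, /f/ cannot be parsed into a legal (C)V(C) syllable (at most one coda consonant is licensed; onsets are limited to one consonant).
Deletion applies to /ŋ/, /w/, /w/, /f/.

pəlθɔd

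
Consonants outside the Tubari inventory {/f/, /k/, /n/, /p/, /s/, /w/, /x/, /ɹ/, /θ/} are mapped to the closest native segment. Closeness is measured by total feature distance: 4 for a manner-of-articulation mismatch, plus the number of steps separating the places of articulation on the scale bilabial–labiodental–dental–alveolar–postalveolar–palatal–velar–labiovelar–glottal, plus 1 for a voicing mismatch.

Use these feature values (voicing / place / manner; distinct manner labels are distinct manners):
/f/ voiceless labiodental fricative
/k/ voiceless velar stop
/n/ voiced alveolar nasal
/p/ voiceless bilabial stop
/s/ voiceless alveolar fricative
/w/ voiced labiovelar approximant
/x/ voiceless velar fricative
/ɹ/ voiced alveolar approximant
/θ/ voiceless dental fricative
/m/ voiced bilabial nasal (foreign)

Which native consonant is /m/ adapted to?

n

/n/ is closest: same manner (nasal), place distance 3 (bilabial→alveolar), same voicing; total 3. Next closest is /p/ at distance 5.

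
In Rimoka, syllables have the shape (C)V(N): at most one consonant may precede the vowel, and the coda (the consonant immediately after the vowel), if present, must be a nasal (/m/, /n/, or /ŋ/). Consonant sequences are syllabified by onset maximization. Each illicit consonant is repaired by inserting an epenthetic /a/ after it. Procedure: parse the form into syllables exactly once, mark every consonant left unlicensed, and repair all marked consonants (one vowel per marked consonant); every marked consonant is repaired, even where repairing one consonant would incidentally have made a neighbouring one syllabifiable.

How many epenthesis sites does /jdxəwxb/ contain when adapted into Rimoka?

The unsyllabifiable consonants are /j/, /d/, /w/, /x/, /b/; each receives one epenthetic vowel.

5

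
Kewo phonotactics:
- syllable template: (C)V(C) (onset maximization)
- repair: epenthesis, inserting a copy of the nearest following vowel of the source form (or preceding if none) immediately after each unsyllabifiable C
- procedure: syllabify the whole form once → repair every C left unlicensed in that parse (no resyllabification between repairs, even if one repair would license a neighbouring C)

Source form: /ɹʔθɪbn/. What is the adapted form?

The consonants /ɹ/, /ʔ/, /n/ cannot be parsed into a legal (C)V(C) syllable (at most one coda consonant is licensed; onsets are limited to one consonant).
Inserting the epenthetic vowel yields /ɹ/ → /ɹɪ/, /ʔ/ → /ʔɪ/, /n/ → /nɪ/.

ɹɪʔɪθɪbnɪ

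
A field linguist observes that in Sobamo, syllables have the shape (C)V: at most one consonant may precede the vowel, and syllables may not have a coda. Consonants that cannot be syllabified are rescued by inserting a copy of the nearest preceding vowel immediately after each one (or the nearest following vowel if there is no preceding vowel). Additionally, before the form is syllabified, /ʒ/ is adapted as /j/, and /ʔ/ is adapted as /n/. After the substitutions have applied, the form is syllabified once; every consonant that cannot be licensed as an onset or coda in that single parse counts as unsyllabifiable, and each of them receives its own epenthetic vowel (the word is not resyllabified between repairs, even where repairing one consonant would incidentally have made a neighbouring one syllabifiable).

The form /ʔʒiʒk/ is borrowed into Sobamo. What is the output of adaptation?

nijijiki

Substitution: /ʔ/ → /n/, /ʒ/ → /j/, giving /njijk/.
Under (C)V, the unsyllabifiable consonants are /n/, /j/, /k/ (no codas are permitted; onsets are limited to one consonant).
Epenthesis after each stranded consonant: /n/ → /ni/, /j/ → /ji/, /k/ → /ki/.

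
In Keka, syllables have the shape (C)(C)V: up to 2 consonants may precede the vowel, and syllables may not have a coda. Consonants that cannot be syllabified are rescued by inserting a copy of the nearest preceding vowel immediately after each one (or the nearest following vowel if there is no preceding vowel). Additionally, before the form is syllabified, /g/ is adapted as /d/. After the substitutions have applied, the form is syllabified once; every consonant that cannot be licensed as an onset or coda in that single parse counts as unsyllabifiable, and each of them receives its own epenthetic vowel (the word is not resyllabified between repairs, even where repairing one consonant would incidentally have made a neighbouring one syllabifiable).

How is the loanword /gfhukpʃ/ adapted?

Substitution: /g/ → /d/, giving /dfhukpʃ/.
Syllabifying with onset maximization leaves /d/, /k/, /p/, /ʃ/ stranded (no codas are permitted; onsets may contain at most 2 consonants).
Each unlicensed consonant becomes the onset of a new syllable: /d/ → /du/, /k/ → /ku/, /p/ → /pu/, /ʃ/ → /ʃu/.

dufhukupuʃu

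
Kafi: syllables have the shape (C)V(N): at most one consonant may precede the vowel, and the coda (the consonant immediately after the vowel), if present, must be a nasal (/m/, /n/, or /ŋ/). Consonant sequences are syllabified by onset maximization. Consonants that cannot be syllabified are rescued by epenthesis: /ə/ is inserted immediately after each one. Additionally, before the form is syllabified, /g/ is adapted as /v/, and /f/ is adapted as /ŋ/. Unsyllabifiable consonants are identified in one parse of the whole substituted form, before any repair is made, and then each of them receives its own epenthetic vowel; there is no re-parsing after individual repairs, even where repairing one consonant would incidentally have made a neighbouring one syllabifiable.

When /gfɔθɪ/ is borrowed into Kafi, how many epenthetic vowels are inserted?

1

After substitution the input is /vŋɔθɪ/.
The unsyllabifiable consonants are /v/; each receives one epenthetic vowel.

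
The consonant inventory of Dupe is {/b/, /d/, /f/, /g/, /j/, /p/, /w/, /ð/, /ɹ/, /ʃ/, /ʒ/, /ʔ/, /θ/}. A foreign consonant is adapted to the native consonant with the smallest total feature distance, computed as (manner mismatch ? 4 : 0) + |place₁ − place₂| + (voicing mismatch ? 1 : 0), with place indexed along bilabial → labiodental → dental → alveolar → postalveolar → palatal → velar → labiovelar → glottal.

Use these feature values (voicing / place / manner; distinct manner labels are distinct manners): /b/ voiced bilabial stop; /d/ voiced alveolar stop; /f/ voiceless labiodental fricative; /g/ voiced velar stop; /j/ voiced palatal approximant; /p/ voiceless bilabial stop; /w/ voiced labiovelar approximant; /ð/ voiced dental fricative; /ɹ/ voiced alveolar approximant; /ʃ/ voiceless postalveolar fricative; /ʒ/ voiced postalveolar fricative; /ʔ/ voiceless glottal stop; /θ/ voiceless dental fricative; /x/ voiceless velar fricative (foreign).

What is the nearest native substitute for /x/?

ʃ

/ʃ/ is closest: same manner (fricative), place distance 2 (velar→postalveolar), same voicing; total 2. Next closest is /ʒ/ at distance 3.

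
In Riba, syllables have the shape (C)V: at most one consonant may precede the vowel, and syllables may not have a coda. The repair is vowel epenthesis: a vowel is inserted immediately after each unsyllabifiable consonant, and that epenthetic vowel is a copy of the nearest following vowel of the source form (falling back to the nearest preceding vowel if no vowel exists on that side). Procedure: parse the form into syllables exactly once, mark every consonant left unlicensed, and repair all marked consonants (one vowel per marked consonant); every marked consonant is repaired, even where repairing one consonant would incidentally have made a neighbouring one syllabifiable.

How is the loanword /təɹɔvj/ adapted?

təɹɔvɔjɔ

The consonants /v/, /j/ cannot be parsed into a legal (C)V syllable (no codas are permitted; onsets are limited to one consonant).
Inserting the epenthetic vowel yields /v/ → /vɔ/, /j/ → /jɔ/.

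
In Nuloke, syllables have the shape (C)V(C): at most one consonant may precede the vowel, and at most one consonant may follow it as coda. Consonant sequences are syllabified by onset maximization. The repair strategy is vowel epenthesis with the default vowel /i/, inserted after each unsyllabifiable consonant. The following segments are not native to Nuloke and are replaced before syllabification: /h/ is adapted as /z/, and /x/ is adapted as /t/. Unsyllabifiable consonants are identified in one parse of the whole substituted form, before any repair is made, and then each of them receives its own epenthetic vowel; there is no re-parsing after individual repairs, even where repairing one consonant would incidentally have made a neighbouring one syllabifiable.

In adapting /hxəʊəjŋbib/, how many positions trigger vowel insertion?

2

After substitution the input is /ztəʊəjŋbib/.
The unsyllabifiable consonants are /z/, /ŋ/; each receives one epenthetic vowel.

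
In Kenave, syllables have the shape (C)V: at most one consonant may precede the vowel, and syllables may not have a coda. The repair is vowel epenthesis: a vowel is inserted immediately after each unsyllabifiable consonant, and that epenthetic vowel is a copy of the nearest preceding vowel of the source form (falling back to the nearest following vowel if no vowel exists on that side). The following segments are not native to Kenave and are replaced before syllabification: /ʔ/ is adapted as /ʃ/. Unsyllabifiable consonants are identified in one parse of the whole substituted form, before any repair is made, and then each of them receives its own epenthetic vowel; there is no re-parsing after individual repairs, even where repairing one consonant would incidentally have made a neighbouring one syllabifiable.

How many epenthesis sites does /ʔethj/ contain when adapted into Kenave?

After substitution the input is /ʃethj/.
The unsyllabifiable consonants are /t/, /h/, /j/; each receives one epenthetic vowel.

3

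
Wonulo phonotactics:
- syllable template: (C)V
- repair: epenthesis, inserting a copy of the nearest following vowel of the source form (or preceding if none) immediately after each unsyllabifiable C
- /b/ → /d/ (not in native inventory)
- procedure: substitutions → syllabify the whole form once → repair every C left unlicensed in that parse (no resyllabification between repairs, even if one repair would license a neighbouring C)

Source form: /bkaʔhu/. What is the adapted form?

dakaʔuhu

Substitution: /b/ → /d/, giving /dkaʔhu/.
The consonants /d/, /ʔ/ cannot be parsed into a legal (C)V syllable (no codas are permitted; onsets are limited to one consonant).
Inserting the epenthetic vowel yields /d/ → /da/, /ʔ/ → /ʔu/.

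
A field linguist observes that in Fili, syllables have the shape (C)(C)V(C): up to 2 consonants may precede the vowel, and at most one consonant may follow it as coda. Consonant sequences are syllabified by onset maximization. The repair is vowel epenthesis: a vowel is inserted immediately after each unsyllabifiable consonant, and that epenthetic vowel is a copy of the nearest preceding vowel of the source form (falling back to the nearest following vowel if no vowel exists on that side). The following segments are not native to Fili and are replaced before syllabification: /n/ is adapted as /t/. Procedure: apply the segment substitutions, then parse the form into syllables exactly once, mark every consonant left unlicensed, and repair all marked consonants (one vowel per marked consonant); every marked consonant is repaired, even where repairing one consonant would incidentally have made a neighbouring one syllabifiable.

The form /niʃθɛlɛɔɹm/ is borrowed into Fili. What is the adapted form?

tiʃθɛlɛɔɹmɔ

Substitution: /n/ → /t/, giving /tiʃθɛlɛɔɹm/.
Under (C)(C)V(C), the unsyllabifiable consonants are /m/ (at most one coda consonant is licensed; onsets may contain at most 2 consonants).
Inserting the epenthetic vowel yields /m/ → /mɔ/.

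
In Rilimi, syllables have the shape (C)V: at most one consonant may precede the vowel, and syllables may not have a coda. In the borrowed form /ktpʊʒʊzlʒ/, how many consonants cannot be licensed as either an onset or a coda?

Syllabifying with onset maximization leaves /k/, /t/, /z/, /l/, /ʒ/ stranded (no codas are permitted; onsets are limited to one consonant).

5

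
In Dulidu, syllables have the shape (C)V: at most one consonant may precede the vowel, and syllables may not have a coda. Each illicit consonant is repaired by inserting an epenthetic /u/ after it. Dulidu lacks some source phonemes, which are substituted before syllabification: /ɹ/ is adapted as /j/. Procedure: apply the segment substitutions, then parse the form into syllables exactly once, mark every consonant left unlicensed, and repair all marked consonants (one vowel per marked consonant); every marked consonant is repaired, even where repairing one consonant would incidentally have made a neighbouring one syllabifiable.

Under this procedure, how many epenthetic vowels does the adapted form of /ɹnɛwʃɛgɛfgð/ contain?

5

After substitution the input is /jnɛwʃɛgɛfgð/.
The unsyllabifiable consonants are /j/, /w/, /f/, /g/, /ð/; each receives one epenthetic vowel.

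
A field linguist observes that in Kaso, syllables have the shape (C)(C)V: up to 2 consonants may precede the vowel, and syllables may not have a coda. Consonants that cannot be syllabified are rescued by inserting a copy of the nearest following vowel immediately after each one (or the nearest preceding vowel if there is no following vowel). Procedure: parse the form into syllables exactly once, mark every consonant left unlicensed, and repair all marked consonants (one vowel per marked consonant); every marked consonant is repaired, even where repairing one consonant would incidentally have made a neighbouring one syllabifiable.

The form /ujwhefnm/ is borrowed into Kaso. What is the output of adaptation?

The consonants /j/, /f/, /n/, /m/ cannot be parsed into a legal (C)(C)V syllable (no codas are permitted; onsets may contain at most 2 consonants).
Epenthesis after each stranded consonant: /j/ → /je/, /f/ → /fe/, /n/ → /ne/, /m/ → /me/.

ujewhefeneme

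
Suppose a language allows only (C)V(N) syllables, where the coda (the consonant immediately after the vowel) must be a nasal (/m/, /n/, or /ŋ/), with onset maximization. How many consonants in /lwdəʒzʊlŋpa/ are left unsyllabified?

5

Syllabifying with onset maximization leaves /l/, /w/, /ʒ/, /l/, /ŋ/ stranded (only a nasal (/m/, /n/, or /ŋ/) is licensed in coda position; onsets are limited to one consonant).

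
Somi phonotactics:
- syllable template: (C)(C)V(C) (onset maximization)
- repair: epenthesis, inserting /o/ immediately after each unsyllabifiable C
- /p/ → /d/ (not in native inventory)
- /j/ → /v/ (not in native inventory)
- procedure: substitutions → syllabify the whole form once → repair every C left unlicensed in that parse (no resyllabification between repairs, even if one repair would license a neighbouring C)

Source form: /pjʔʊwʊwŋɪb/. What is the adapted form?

Substitution: /p/ → /d/, /j/ → /v/, giving /dvʔʊwʊwŋɪb/.
Syllabifying with onset maximization leaves /d/ stranded (at most one coda consonant is licensed; onsets may contain at most 2 consonants).
Each unlicensed consonant becomes the onset of a new syllable: /d/ → /do/.

dovʔʊwʊwŋɪb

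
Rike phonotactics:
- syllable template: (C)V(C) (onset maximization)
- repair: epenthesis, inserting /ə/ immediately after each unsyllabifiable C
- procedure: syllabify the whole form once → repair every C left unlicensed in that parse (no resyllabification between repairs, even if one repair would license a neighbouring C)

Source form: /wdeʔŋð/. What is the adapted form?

wədeʔŋəðə

Under (C)V(C), the unsyllabifiable consonants are /w/, /ŋ/, /ð/ (at most one coda consonant is licensed; onsets are limited to one consonant).
Inserting the epenthetic vowel yields /w/ → /wə/, /ŋ/ → /ŋə/, /ð/ → /ðə/.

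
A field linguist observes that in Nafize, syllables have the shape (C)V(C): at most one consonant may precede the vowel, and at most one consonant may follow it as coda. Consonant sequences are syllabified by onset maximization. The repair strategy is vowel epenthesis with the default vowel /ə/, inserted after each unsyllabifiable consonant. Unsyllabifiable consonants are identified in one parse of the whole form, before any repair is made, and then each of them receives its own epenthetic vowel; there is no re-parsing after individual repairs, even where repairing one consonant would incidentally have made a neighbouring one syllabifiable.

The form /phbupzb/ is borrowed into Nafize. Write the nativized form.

pəhəbupzəbə

Syllabifying with onset maximization leaves /p/, /h/, /z/, /b/ stranded (at most one coda consonant is licensed; onsets are limited to one consonant).
Epenthesis after each stranded consonant: /p/ → /pə/, /h/ → /hə/, /z/ → /zə/, /b/ → /bə/.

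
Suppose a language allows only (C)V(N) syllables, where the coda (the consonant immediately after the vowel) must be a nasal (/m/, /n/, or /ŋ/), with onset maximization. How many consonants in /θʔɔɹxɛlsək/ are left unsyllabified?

4

Under (C)V(N), the unsyllabifiable consonants are /θ/, /ɹ/, /l/, /k/ (only a nasal (/m/, /n/, or /ŋ/) is licensed in coda position; onsets are limited to one consonant).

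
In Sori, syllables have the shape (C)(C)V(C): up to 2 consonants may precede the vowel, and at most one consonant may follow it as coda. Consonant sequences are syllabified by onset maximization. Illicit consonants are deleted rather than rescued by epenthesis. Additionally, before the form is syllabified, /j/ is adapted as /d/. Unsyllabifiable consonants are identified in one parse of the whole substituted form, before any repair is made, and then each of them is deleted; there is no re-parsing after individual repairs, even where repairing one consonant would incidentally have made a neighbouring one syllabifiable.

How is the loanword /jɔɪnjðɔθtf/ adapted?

Substitution: /j/ → /d/, giving /dɔɪndðɔθtf/.
Syllabifying with onset maximization leaves /t/, /f/ stranded (at most one coda consonant is licensed; onsets may contain at most 2 consonants).
Deleting the stranded consonants removes /t/, /f/.

dɔɪndðɔθ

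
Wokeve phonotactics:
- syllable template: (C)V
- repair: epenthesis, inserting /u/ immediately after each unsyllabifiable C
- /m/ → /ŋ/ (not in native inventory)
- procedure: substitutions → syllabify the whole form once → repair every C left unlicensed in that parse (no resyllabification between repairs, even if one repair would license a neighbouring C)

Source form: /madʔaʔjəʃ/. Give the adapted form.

Substitution: /m/ → /ŋ/, giving /ŋadʔaʔjəʃ/.
Under (C)V, the unsyllabifiable consonants are /d/, /ʔ/, /ʃ/ (no codas are permitted; onsets are limited to one consonant).
Inserting the epenthetic vowel yields /d/ → /du/, /ʔ/ → /ʔu/, /ʃ/ → /ʃu/.

ŋaduʔaʔujəʃu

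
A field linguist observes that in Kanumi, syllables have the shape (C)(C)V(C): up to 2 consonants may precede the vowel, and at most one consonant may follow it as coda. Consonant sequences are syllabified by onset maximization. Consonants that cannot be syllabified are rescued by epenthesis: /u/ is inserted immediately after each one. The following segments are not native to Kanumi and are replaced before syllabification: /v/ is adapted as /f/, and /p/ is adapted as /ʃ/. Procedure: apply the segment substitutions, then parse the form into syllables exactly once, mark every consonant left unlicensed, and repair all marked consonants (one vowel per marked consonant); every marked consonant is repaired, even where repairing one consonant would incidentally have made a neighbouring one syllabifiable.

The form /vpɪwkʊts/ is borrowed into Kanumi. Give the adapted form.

fʃɪwkʊtsu

Substitution: /v/ → /f/, /p/ → /ʃ/, giving /fʃɪwkʊts/.
Under (C)(C)V(C), the unsyllabifiable consonants are /s/ (at most one coda consonant is licensed; onsets may contain at most 2 consonants).
Epenthesis after each stranded consonant: /s/ → /su/.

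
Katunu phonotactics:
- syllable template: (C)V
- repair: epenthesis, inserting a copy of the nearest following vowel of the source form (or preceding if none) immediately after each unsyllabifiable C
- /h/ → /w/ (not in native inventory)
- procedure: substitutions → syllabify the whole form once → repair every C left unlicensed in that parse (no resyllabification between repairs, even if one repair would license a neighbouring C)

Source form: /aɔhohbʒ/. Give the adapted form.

aɔwowoboʒo

Substitution: /h/ → /w/, giving /aɔwowbʒ/.
Under (C)V, the unsyllabifiable consonants are /w/, /b/, /ʒ/ (no codas are permitted; onsets are limited to one consonant).
Each unlicensed consonant becomes the onset of a new syllable: /w/ → /wo/, /b/ → /bo/, /ʒ/ → /ʒo/.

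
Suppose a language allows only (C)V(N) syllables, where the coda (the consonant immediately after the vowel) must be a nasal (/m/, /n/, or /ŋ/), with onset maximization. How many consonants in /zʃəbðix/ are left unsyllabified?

3

The consonants /z/, /b/, /x/ cannot be parsed into a legal (C)V(N) syllable (only a nasal (/m/, /n/, or /ŋ/) is licensed in coda position; onsets are limited to one consonant).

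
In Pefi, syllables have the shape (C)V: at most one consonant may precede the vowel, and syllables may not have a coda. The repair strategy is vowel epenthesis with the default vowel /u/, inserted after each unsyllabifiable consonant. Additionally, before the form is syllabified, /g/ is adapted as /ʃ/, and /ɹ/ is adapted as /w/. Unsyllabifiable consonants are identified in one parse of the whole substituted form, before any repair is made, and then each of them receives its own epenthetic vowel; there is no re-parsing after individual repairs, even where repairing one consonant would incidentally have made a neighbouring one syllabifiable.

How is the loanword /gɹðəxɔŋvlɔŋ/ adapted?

Substitution: /g/ → /ʃ/, /ɹ/ → /w/, giving /ʃwðəxɔŋvlɔŋ/.
Syllabifying with onset maximization leaves /ʃ/, /w/, /ŋ/, /v/, /ŋ/ stranded (no codas are permitted; onsets are limited to one consonant).
Inserting the epenthetic vowel yields /ʃ/ → /ʃu/, /w/ → /wu/, /ŋ/ → /ŋu/, /v/ → /vu/, /ŋ/ → /ŋu/.

ʃuwuðəxɔŋuvulɔŋu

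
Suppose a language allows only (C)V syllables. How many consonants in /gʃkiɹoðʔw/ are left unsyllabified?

Under (C)V, the unsyllabifiable consonants are /g/, /ʃ/, /ð/, /ʔ/, /w/ (no codas are permitted; onsets are limited to one consonant).

5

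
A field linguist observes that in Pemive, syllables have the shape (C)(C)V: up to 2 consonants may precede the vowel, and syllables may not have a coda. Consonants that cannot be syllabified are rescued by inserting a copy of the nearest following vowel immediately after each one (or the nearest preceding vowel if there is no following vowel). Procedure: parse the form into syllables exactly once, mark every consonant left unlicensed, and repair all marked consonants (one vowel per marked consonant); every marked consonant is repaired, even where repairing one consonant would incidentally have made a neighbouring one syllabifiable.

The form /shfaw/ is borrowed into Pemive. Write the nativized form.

sahfawa

Under (C)(C)V, the unsyllabifiable consonants are /s/, /w/ (no codas are permitted; onsets may contain at most 2 consonants).
Epenthesis after each stranded consonant: /s/ → /sa/, /w/ → /wa/.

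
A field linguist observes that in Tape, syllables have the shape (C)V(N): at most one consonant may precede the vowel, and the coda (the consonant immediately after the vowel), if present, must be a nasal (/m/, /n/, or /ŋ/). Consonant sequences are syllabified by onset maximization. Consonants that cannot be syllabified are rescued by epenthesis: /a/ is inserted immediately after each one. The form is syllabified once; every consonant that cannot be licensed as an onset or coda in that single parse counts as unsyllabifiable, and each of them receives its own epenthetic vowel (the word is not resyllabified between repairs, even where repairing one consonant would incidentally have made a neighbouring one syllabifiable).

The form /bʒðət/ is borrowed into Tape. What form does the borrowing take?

baʒaðəta

Syllabifying with onset maximization leaves /b/, /ʒ/, /t/ stranded (only a nasal (/m/, /n/, or /ŋ/) is licensed in coda position; onsets are limited to one consonant).
Epenthesis after each stranded consonant: /b/ → /ba/, /ʒ/ → /ʒa/, /t/ → /ta/.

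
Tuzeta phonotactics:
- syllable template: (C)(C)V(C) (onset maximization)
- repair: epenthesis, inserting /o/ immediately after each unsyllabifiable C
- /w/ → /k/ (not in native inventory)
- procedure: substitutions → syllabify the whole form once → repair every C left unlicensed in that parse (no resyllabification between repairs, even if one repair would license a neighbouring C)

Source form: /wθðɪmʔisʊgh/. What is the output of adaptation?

Substitution: /w/ → /k/, giving /kθðɪmʔisʊgh/.
Under (C)(C)V(C), the unsyllabifiable consonants are /k/, /h/ (at most one coda consonant is licensed; onsets may contain at most 2 consonants).
Epenthesis after each stranded consonant: /k/ → /ko/, /h/ → /ho/.

koθðɪmʔisʊgho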